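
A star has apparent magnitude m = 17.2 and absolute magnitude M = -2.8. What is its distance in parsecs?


d = 10^((m - M + 5)/5) = 10^((17.2 - -2.8 + 5)/5) = 100000.0

100000.0 pc


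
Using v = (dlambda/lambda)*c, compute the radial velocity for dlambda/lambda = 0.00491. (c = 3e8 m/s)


v = (dlambda/lambda) * c = 0.00491 * 3e8 = 1.473e+06

1.473e+06 m/s


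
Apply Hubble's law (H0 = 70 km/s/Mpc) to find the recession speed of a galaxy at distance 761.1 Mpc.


v = H0 * d = 70 * 761.1 = 53277.0

53277.0 km/s


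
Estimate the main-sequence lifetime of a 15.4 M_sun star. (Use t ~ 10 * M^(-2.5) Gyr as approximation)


t = 10 * M^(-2.5) = 10 * 15.4^(-2.5) = 0.0107

0.0107 Gyr


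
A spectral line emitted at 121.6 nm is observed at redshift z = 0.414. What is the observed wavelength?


lam_obs = lam_emit * (1 + z) = 121.6 * (1 + 0.414) = 171.9424

171.9424 nm


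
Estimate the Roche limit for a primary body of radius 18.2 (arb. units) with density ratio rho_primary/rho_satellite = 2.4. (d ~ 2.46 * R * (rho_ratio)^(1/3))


d_Roche = 2.46 * 18.2 * 2.4^(1/3) = 59.9437

59.9437


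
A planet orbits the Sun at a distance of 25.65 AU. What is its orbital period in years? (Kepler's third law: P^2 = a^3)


P = a^(3/2) = 25.65^1.5 = 129.9066

129.9066 years


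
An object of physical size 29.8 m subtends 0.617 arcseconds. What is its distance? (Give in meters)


D = size / theta_rad, theta_rad = 0.617 * pi/(180*3600) = 2.991e-06, D = 9.962e+06

9.962e+06 m


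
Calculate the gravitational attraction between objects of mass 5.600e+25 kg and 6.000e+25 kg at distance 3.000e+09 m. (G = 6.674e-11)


F = G*m1*m2/r^2 = 6.674e-11 * 5.600e+25 * 6.000e+25 / (3.000e+09)^2 = 6.674e-11 * 3.360e+51 / 9.000e+18 = 2.492e+22

2.492e+22 N


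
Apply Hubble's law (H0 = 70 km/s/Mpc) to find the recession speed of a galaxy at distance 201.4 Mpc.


v = H0 * d = 70 * 201.4 = 14098.0

14098.0 km/s


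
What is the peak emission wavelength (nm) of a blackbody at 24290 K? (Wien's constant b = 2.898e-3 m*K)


lam_max = b / T = 2.898e-3 / 24290 = 1.193e-07 m = 119.3084 nm

119.3084 nm


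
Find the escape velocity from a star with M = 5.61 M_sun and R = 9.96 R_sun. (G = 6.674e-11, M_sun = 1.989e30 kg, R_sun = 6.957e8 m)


M = 5.61 * 1.989e30 kg = 1.115829e+31 kg; R = 9.96 * 6.957e8 m = 6.929172e+09 m. v_esc = sqrt(2GM/R) = sqrt(2 * 6.674e-11 * 1.115829e+31 / 6.929172e+09) = 463624.3637

463624.3637 m/s


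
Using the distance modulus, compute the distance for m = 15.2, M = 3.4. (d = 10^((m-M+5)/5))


d = 10^((m - M + 5)/5) = 10^((15.2 - 3.4 + 5)/5) = 2290.8677

2290.8677 pc


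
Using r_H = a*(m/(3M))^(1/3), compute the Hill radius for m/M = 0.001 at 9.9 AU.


r_H = a * (m/3M)^(1/3) = 9.9 * (0.001/3)^(1/3) = 0.6864

0.6864 AU


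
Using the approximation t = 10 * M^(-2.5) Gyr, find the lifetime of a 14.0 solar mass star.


t = 10 * M^(-2.5) = 10 * 14.0^(-2.5) = 0.0136

0.0136 Gyr


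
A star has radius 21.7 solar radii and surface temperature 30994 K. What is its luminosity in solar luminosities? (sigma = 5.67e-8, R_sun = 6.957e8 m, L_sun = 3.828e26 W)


R = 21.7 * 6.957e8 m = 1.509669e+10 m. L = 4*pi*R^2*sigma*T^4 = 4*pi*(1.509669e+10)^2 * 5.67e-8 * 30994^4 = 1.498535073e+32 W. L/L_sun = 1.498535073e+32 / 3.828e26 = 391466.8426

391466.8426 L_sun


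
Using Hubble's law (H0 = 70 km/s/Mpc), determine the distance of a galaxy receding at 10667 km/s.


d = v / H0 = 10667 / 70 = 152.3857

152.3857 Mpc


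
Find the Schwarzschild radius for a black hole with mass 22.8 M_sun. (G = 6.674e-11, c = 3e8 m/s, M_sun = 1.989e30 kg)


M = 22.8 * 1.989e30 kg = 4.53492e+31 kg. rs = 2GM/c^2 = 2 * 6.674e-11 * 4.53492e+31 / (3e8)^2 = 67257.9024

67257.9024 m


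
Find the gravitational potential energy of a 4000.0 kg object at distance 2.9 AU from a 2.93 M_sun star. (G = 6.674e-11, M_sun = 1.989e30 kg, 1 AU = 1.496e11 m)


M = 2.93 * 1.989e30 kg = 5.82777e+30 kg; r = 2.9 AU * 1.496e11 m/AU = 4.3384e+11 m. U = -GM*m/r = -(6.674e-11 * 5.82777e+30 * 4000.0) / 4.3384e+11 = -3.586e+12

-3.586e+12 J


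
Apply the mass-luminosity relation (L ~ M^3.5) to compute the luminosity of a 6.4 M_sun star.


L/L_sun = (M/M_sun)^3.5 = 6.4^3.5 = 663.1777

663.1777 L_sun


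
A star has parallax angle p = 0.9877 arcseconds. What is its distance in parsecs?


d = 1/p = 1/0.9877 = 1.0125

1.0125 pc


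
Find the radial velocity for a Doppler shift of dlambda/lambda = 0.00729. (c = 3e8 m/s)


v = (dlambda/lambda) * c = 0.00729 * 3e8 = 2.187e+06

2.187e+06 m/s


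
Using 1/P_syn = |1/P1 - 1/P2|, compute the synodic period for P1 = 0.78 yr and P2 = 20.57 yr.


1/P_syn = |1/P1 - 1/P2| = |1/0.78 - 1/20.57| => P_syn = 0.8107

0.8107 years


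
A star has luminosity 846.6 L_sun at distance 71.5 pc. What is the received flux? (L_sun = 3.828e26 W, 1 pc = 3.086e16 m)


F = L / (4*pi*d^2) = 3.241e+29 / (4*pi*(2.206e+18)^2) = 5.297e-09

5.297e-09 W/m^2


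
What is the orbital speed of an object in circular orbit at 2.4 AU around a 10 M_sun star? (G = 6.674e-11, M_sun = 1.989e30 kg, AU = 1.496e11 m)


v = sqrt(GM/r) = sqrt(6.674e-11 * 1.989e+31 / 3.590e+11) = 60804.9695

60804.9695 m/s


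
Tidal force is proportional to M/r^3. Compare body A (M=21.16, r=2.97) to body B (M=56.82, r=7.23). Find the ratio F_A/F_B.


Ratio = (M1/r1^3) / (M2/r2^3) = (21.16/2.97^3) / (56.82/7.23^3) = 5.3723

5.3723


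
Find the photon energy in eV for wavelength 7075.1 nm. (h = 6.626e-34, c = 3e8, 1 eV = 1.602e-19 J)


E = hc/lambda = 6.626e-34 * 3e8 / 7.075e-06 = 2.810e-20 J = 0.1754 eV

0.1754 eV


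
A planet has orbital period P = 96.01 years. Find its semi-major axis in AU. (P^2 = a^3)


a = P^(2/3) = 96.01^(2/3) = 20.9674

20.9674 AU


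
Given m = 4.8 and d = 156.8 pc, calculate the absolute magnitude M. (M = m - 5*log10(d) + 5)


M = m - 5*log10(d) + 5 = 4.8 - 5*log10(156.8) + 5 = -1.1767

-1.1767


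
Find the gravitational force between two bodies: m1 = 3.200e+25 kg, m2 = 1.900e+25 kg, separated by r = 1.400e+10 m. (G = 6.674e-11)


F = G*m1*m2/r^2 = 6.674e-11 * 3.200e+25 * 1.900e+25 / (1.400e+10)^2 = 6.674e-11 * 6.080e+50 / 1.960e+20 = 2.070e+20

2.070e+20 N


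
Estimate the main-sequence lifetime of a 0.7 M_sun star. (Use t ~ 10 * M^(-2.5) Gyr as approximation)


t = 10 * M^(-2.5) = 10 * 0.7^(-2.5) = 24.3924

24.3924 Gyr


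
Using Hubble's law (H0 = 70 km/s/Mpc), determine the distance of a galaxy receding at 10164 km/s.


d = v / H0 = 10164 / 70 = 145.2

145.2 Mpc


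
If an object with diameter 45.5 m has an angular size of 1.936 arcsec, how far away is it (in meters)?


D = size / theta_rad, theta_rad = 1.936 * pi/(180*3600) = 9.386e-06, D = 4.848e+06

4.848e+06 m


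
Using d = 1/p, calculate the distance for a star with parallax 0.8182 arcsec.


d = 1/p = 1/0.8182 = 1.2222

1.2222 pc


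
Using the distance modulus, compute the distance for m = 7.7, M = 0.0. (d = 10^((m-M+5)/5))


d = 10^((m - M + 5)/5) = 10^((7.7 - 0.0 + 5)/5) = 346.7369

346.7369 pc


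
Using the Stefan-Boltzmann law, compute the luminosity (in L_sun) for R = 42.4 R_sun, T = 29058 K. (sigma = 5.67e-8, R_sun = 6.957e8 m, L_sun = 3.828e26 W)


R = 42.4 * 6.957e8 m = 2.949768e+10 m. L = 4*pi*R^2*sigma*T^4 = 4*pi*(2.949768e+10)^2 * 5.67e-8 * 29058^4 = 4.420094154e+32 W. L/L_sun = 4.420094154e+32 / 3.828e26 = 1.155e+06

1.155e+06 L_sun


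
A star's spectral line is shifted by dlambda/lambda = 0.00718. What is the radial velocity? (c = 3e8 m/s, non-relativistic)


v = (dlambda/lambda) * c = 0.00718 * 3e8 = 2.154e+06

2.154e+06 m/s


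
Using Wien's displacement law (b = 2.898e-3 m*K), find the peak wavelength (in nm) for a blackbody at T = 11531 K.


lam_max = b / T = 2.898e-3 / 11531 = 2.513e-07 m = 251.3225 nm

251.3225 nm


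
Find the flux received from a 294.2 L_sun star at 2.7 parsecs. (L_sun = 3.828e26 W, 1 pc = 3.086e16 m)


F = L / (4*pi*d^2) = 1.126e+29 / (4*pi*(8.332e+16)^2) = 1.291e-06

1.291e-06 W/m^2


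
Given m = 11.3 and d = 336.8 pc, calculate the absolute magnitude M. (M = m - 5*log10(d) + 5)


M = m - 5*log10(d) + 5 = 11.3 - 5*log10(336.8) + 5 = 3.6631

3.6631


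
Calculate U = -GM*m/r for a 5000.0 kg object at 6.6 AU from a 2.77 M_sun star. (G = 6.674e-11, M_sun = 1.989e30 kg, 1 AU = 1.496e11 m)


M = 2.77 * 1.989e30 kg = 5.50953e+30 kg; r = 6.6 AU * 1.496e11 m/AU = 9.8736e+11 m. U = -GM*m/r = -(6.674e-11 * 5.50953e+30 * 5000.0) / 9.8736e+11 = -1.862e+12

-1.862e+12 J


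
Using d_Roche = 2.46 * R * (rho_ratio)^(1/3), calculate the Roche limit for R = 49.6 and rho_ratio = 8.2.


d_Roche = 2.46 * 49.6 * 8.2^(1/3) = 246.0489

246.0489


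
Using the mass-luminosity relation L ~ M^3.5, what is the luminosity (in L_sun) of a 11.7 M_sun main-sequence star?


L/L_sun = (M/M_sun)^3.5 = 11.7^3.5 = 5478.3593

5478.3593 L_sun


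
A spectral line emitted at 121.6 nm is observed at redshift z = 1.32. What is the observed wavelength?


lam_obs = lam_emit * (1 + z) = 121.6 * (1 + 1.32) = 282.112

282.112 nm


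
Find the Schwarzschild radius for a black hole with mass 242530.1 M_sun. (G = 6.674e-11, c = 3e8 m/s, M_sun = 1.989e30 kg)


M = 242530.1 * 1.989e30 kg = 4.823923689e+35 kg. rs = 2GM/c^2 = 2 * 6.674e-11 * 4.823923689e+35 / (3e8)^2 = 7.154e+08

7.154e+08 m


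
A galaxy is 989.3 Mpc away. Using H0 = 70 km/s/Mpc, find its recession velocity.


v = H0 * d = 70 * 989.3 = 69251.0

69251.0 km/s


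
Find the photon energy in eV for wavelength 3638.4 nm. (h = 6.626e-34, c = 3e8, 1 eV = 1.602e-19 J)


E = hc/lambda = 6.626e-34 * 3e8 / 3.638e-06 = 5.463e-20 J = 0.341 eV

0.341 eV


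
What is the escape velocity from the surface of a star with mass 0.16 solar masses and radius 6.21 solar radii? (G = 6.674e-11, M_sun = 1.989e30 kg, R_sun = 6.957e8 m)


M = 0.16 * 1.989e30 kg = 3.1824e+29 kg; R = 6.21 * 6.957e8 m = 4.320297e+09 m. v_esc = sqrt(2GM/R) = sqrt(2 * 6.674e-11 * 3.1824e+29 / 4.320297e+09) = 99158.2104

99158.2104 m/s


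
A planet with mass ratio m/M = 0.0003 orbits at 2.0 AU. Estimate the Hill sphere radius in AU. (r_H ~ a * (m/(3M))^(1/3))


r_H = a * (m/3M)^(1/3) = 2.0 * (0.0003/3)^(1/3) = 0.0928

0.0928 AU


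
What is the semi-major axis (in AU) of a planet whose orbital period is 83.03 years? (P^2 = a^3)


a = P^(2/3) = 83.03^(2/3) = 19.0322

19.0322 AU


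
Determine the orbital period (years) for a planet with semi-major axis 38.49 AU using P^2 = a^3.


P = a^(3/2) = 38.49^1.5 = 238.7932

238.7932 years


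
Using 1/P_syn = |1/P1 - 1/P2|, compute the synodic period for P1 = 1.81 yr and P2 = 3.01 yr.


1/P_syn = |1/P1 - 1/P2| = |1/1.81 - 1/3.01| => P_syn = 4.5401

4.5401 years


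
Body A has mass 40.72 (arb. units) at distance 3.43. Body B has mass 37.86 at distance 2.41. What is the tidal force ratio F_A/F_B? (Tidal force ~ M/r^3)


Ratio = (M1/r1^3) / (M2/r2^3) = (40.72/3.43^3) / (37.86/2.41^3) = 0.3731

0.3731


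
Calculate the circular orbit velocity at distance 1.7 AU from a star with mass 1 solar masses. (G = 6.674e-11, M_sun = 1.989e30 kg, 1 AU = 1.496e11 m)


v = sqrt(GM/r) = sqrt(6.674e-11 * 1.989e+30 / 2.543e+11) = 22846.5294

22846.5294 m/s


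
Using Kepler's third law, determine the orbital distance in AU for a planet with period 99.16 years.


a = P^(2/3) = 99.16^(2/3) = 21.4235

21.4235 AU


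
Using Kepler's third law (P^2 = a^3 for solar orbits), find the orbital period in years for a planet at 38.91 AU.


P = a^(3/2) = 38.91^1.5 = 242.7123

242.7123 years


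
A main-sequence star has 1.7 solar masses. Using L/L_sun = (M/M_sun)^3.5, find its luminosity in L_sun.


L/L_sun = (M/M_sun)^3.5 = 1.7^3.5 = 6.4058

6.4058 L_sun


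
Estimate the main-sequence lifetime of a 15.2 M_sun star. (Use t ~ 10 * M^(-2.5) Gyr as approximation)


t = 10 * M^(-2.5) = 10 * 15.2^(-2.5) = 0.0111

0.0111 Gyr


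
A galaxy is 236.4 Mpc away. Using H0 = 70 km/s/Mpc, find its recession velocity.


v = H0 * d = 70 * 236.4 = 16548.0

16548.0 km/s


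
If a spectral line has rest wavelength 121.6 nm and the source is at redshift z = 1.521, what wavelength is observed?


lam_obs = lam_emit * (1 + z) = 121.6 * (1 + 1.521) = 306.5536

306.5536 nm


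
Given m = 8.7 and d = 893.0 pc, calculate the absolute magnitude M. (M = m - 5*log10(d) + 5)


M = m - 5*log10(d) + 5 = 8.7 - 5*log10(893.0) + 5 = -1.0543

-1.0543


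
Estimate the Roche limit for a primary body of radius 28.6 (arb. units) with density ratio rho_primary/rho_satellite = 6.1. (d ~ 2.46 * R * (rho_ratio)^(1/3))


d_Roche = 2.46 * 28.6 * 6.1^(1/3) = 128.5517

128.5517


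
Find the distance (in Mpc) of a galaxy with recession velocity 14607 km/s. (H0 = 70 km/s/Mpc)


d = v / H0 = 14607 / 70 = 208.6714

208.6714 Mpc


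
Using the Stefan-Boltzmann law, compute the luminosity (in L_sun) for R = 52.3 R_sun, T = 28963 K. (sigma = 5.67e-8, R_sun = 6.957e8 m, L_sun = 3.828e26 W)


R = 52.3 * 6.957e8 m = 3.638511e+10 m. L = 4*pi*R^2*sigma*T^4 = 4*pi*(3.638511e+10)^2 * 5.67e-8 * 28963^4 = 6.637652077e+32 W. L/L_sun = 6.637652077e+32 / 3.828e26 = 1.734e+06

1.734e+06 L_sun


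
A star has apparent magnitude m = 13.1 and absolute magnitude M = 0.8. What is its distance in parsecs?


d = 10^((m - M + 5)/5) = 10^((13.1 - 0.8 + 5)/5) = 2884.0315

2884.0315 pc


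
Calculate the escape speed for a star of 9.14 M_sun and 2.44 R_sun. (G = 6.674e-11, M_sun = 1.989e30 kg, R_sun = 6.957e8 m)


M = 9.14 * 1.989e30 kg = 1.817946e+31 kg; R = 2.44 * 6.957e8 m = 1.697508e+09 m. v_esc = sqrt(2GM/R) = sqrt(2 * 6.674e-11 * 1.817946e+31 / 1.697508e+09) = 1.196e+06

1.196e+06 m/s


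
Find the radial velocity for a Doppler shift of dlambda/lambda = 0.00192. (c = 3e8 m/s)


v = (dlambda/lambda) * c = 0.00192 * 3e8 = 576000.0

576000.0 m/s


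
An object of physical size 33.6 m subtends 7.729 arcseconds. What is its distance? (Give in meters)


D = size / theta_rad, theta_rad = 7.729 * pi/(180*3600) = 3.747e-05, D = 896687.4744

896687.4744 m


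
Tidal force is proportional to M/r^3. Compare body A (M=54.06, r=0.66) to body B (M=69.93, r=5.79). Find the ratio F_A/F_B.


Ratio = (M1/r1^3) / (M2/r2^3) = (54.06/0.66^3) / (69.93/5.79^3) = 521.935

521.935


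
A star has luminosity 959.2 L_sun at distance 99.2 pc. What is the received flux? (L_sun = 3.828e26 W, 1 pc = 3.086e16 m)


F = L / (4*pi*d^2) = 3.672e+29 / (4*pi*(3.061e+18)^2) = 3.118e-09

3.118e-09 W/m^2


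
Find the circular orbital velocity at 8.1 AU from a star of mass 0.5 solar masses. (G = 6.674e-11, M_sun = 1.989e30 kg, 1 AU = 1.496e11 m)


v = sqrt(GM/r) = sqrt(6.674e-11 * 9.945e+29 / 1.212e+12) = 7400.9452

7400.9452 m/s


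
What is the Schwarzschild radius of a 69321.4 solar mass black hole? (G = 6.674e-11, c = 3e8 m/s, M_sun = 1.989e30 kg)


M = 69321.4 * 1.989e30 kg = 1.378802646e+35 kg. rs = 2GM/c^2 = 2 * 6.674e-11 * 1.378802646e+35 / (3e8)^2 = 2.045e+08

2.045e+08 m


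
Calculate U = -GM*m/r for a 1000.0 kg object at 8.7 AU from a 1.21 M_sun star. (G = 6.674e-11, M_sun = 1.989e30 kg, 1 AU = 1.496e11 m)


M = 1.21 * 1.989e30 kg = 2.40669e+30 kg; r = 8.7 AU * 1.496e11 m/AU = 1.30152e+12 m. U = -GM*m/r = -(6.674e-11 * 2.40669e+30 * 1000.0) / 1.30152e+12 = -1.234e+11

-1.234e+11 J


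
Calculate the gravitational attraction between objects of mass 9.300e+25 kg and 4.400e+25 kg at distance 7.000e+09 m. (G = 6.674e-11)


F = G*m1*m2/r^2 = 6.674e-11 * 9.300e+25 * 4.400e+25 / (7.000e+09)^2 = 6.674e-11 * 4.092e+51 / 4.900e+19 = 5.573e+21

5.573e+21 N


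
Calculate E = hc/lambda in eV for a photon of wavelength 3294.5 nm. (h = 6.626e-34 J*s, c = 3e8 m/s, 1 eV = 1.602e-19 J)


E = hc/lambda = 6.626e-34 * 3e8 / 3.295e-06 = 6.034e-20 J = 0.3766 eV

0.3766 eV


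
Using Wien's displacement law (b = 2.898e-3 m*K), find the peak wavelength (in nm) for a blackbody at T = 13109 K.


lam_max = b / T = 2.898e-3 / 13109 = 2.211e-07 m = 221.0695 nm

221.0695 nm


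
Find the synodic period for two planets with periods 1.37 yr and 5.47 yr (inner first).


1/P_syn = |1/P1 - 1/P2| = |1/1.37 - 1/5.47| => P_syn = 1.8278

1.8278 years


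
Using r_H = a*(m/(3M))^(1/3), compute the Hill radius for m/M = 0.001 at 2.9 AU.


r_H = a * (m/3M)^(1/3) = 2.9 * (0.001/3)^(1/3) = 0.2011

0.2011 AU


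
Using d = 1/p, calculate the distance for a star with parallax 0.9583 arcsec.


d = 1/p = 1/0.9583 = 1.0435

1.0435 pc


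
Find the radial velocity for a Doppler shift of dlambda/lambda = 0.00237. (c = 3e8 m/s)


v = (dlambda/lambda) * c = 0.00237 * 3e8 = 711000.0

711000.0 m/s


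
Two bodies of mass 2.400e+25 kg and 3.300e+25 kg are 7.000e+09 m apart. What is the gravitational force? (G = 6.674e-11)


F = G*m1*m2/r^2 = 6.674e-11 * 2.400e+25 * 3.300e+25 / (7.000e+09)^2 = 6.674e-11 * 7.920e+50 / 4.900e+19 = 1.079e+21

1.079e+21 N


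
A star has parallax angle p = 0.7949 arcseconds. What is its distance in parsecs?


d = 1/p = 1/0.7949 = 1.258

1.258 pc


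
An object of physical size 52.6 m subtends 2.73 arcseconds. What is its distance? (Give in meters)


D = size / theta_rad, theta_rad = 2.73 * pi/(180*3600) = 1.324e-05, D = 3.974e+06

3.974e+06 m


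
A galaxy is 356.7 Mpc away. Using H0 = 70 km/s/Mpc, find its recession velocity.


v = H0 * d = 70 * 356.7 = 24969.0

24969.0 km/s


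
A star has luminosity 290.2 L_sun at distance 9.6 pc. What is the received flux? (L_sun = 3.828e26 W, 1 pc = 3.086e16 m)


F = L / (4*pi*d^2) = 1.111e+29 / (4*pi*(2.963e+17)^2) = 1.007e-07

1.007e-07 W/m^2


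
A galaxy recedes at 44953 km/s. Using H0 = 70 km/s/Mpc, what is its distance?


d = v / H0 = 44953 / 70 = 642.1857

642.1857 Mpc


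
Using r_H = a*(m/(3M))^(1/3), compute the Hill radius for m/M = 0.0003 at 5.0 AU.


r_H = a * (m/3M)^(1/3) = 5.0 * (0.0003/3)^(1/3) = 0.2321

0.2321 AU


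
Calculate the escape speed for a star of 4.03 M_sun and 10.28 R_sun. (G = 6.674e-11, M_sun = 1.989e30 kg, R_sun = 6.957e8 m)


M = 4.03 * 1.989e30 kg = 8.01567e+30 kg; R = 10.28 * 6.957e8 m = 7.151796e+09 m. v_esc = sqrt(2GM/R) = sqrt(2 * 6.674e-11 * 8.01567e+30 / 7.151796e+09) = 386785.7404

386785.7404 m/s


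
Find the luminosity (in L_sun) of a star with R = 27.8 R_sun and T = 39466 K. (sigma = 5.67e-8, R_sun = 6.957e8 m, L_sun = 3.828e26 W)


R = 27.8 * 6.957e8 m = 1.934046e+10 m. L = 4*pi*R^2*sigma*T^4 = 4*pi*(1.934046e+10)^2 * 5.67e-8 * 39466^4 = 6.465750881e+32 W. L/L_sun = 6.465750881e+32 / 3.828e26 = 1.689e+06

1.689e+06 L_sun


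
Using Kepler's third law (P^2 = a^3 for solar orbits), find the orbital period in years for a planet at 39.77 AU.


P = a^(3/2) = 39.77^1.5 = 250.8034

250.8034 years


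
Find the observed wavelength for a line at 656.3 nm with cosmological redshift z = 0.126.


lam_obs = lam_emit * (1 + z) = 656.3 * (1 + 0.126) = 738.9938

738.9938 nm


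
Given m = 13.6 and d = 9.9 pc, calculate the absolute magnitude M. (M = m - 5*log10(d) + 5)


M = m - 5*log10(d) + 5 = 13.6 - 5*log10(9.9) + 5 = 13.6218

13.6218


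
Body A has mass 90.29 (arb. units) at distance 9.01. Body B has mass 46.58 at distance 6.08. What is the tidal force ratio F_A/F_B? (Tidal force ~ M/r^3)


Ratio = (M1/r1^3) / (M2/r2^3) = (90.29/9.01^3) / (46.58/6.08^3) = 0.5956

0.5956


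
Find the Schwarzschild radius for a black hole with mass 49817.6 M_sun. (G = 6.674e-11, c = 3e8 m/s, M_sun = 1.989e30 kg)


M = 49817.6 * 1.989e30 kg = 9.90872064e+34 kg. rs = 2GM/c^2 = 2 * 6.674e-11 * 9.90872064e+34 / (3e8)^2 = 1.470e+08

1.470e+08 m


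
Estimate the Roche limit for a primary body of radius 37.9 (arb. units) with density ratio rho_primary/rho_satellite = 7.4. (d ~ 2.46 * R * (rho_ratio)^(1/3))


d_Roche = 2.46 * 37.9 * 7.4^(1/3) = 181.6846

181.6846


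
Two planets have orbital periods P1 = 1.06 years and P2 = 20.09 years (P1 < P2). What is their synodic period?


1/P_syn = |1/P1 - 1/P2| = |1/1.06 - 1/20.09| => P_syn = 1.119

1.119 years


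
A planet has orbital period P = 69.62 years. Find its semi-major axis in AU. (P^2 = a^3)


a = P^(2/3) = 69.62^(2/3) = 16.9235

16.9235 AU


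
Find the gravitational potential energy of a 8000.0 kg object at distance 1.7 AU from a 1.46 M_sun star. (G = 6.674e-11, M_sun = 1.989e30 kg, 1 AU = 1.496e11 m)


M = 1.46 * 1.989e30 kg = 2.90394e+30 kg; r = 1.7 AU * 1.496e11 m/AU = 2.5432e+11 m. U = -GM*m/r = -(6.674e-11 * 2.90394e+30 * 8000.0) / 2.5432e+11 = -6.097e+12

-6.097e+12 J


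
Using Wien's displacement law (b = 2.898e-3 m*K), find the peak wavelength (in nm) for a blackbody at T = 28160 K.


lam_max = b / T = 2.898e-3 / 28160 = 1.029e-07 m = 102.9119 nm

102.9119 nm


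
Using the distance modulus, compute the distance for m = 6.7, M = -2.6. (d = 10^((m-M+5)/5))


d = 10^((m - M + 5)/5) = 10^((6.7 - -2.6 + 5)/5) = 724.436

724.436 pc


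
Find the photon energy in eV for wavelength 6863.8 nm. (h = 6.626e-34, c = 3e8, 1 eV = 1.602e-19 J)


E = hc/lambda = 6.626e-34 * 3e8 / 6.864e-06 = 2.896e-20 J = 0.1808 eV

0.1808 eV


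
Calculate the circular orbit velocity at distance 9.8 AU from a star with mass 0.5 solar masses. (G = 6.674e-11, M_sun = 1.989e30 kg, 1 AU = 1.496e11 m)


v = sqrt(GM/r) = sqrt(6.674e-11 * 9.945e+29 / 1.466e+12) = 6728.4753

6728.4753 m/s


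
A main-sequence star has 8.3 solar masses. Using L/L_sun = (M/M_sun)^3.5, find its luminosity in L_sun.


L/L_sun = (M/M_sun)^3.5 = 8.3^3.5 = 1647.3024

1647.3024 L_sun


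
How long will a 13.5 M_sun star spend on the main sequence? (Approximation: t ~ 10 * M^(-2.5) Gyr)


t = 10 * M^(-2.5) = 10 * 13.5^(-2.5) = 0.0149

0.0149 Gyr


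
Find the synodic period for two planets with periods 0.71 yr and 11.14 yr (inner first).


1/P_syn = |1/P1 - 1/P2| = |1/0.71 - 1/11.14| => P_syn = 0.7583

0.7583 years


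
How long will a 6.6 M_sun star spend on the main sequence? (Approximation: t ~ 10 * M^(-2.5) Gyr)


t = 10 * M^(-2.5) = 10 * 6.6^(-2.5) = 0.0894

0.0894 Gyr


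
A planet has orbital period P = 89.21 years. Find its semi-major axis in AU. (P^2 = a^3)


a = P^(2/3) = 89.21^(2/3) = 19.9653

19.9653 AU


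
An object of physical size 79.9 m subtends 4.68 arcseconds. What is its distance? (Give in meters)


D = size / theta_rad, theta_rad = 4.68 * pi/(180*3600) = 2.269e-05, D = 3.521e+06

3.521e+06 m


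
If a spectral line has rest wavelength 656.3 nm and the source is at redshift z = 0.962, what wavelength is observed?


lam_obs = lam_emit * (1 + z) = 656.3 * (1 + 0.962) = 1287.6606

1287.6606 nm


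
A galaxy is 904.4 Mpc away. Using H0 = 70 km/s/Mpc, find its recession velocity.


v = H0 * d = 70 * 904.4 = 63308.0

63308.0 km/s


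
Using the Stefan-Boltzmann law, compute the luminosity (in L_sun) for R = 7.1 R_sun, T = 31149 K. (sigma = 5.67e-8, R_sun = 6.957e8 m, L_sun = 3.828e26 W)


R = 7.1 * 6.957e8 m = 4.93947e+09 m. L = 4*pi*R^2*sigma*T^4 = 4*pi*(4.93947e+09)^2 * 5.67e-8 * 31149^4 = 1.636552953e+31 W. L/L_sun = 1.636552953e+31 / 3.828e26 = 42752.167

42752.167 L_sun


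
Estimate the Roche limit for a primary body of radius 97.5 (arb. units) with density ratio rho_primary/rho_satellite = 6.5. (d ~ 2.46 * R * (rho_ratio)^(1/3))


d_Roche = 2.46 * 97.5 * 6.5^(1/3) = 447.6214

447.6214


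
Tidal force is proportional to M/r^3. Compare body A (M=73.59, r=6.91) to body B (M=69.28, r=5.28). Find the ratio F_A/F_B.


Ratio = (M1/r1^3) / (M2/r2^3) = (73.59/6.91^3) / (69.28/5.28^3) = 0.4739

0.4739


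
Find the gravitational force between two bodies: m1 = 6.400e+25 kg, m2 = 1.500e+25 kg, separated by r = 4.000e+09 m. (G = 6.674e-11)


F = G*m1*m2/r^2 = 6.674e-11 * 6.400e+25 * 1.500e+25 / (4.000e+09)^2 = 6.674e-11 * 9.600e+50 / 1.600e+19 = 4.004e+21

4.004e+21 N


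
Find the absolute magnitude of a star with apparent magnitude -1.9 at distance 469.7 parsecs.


M = m - 5*log10(d) + 5 = -1.9 - 5*log10(469.7) + 5 = -10.2591

-10.2591


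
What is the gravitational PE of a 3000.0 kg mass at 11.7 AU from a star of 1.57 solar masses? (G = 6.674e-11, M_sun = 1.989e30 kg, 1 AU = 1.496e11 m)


M = 1.57 * 1.989e30 kg = 3.12273e+30 kg; r = 11.7 AU * 1.496e11 m/AU = 1.75032e+12 m. U = -GM*m/r = -(6.674e-11 * 3.12273e+30 * 3000.0) / 1.75032e+12 = -3.572e+11

-3.572e+11 J


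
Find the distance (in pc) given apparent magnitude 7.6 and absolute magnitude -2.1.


d = 10^((m - M + 5)/5) = 10^((7.6 - -2.1 + 5)/5) = 870.9636

870.9636 pc


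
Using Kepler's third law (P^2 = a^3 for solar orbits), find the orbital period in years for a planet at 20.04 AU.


P = a^(3/2) = 20.04^1.5 = 89.7112

89.7112 years


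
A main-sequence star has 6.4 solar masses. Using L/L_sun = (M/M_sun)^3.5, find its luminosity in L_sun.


L/L_sun = (M/M_sun)^3.5 = 6.4^3.5 = 663.1777

663.1777 L_sun


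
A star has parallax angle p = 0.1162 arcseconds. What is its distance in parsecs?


d = 1/p = 1/0.1162 = 8.6059

8.6059 pc


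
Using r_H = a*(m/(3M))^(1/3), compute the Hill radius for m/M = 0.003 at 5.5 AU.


r_H = a * (m/3M)^(1/3) = 5.5 * (0.003/3)^(1/3) = 0.55

0.55 AU


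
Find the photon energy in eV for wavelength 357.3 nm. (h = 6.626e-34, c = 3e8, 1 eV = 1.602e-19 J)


E = hc/lambda = 6.626e-34 * 3e8 / 3.573e-07 = 5.563e-19 J = 3.4728 eV

3.4728 eV


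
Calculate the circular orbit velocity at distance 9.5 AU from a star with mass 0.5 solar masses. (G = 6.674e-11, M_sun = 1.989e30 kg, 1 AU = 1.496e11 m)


v = sqrt(GM/r) = sqrt(6.674e-11 * 9.945e+29 / 1.421e+12) = 6833.8886

6833.8886 m/s


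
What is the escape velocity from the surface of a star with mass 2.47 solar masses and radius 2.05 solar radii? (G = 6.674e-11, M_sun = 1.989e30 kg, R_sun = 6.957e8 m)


M = 2.47 * 1.989e30 kg = 4.91283e+30 kg; R = 2.05 * 6.957e8 m = 1.426185e+09 m. v_esc = sqrt(2GM/R) = sqrt(2 * 6.674e-11 * 4.91283e+30 / 1.426185e+09) = 678087.9628

678087.9628 m/s


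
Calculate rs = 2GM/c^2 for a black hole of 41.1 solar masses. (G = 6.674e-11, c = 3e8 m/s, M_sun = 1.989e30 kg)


M = 41.1 * 1.989e30 kg = 8.17479e+31 kg. rs = 2GM/c^2 = 2 * 6.674e-11 * 8.17479e+31 / (3e8)^2 = 121241.2188

121241.2188 m


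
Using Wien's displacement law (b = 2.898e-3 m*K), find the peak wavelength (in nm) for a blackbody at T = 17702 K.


lam_max = b / T = 2.898e-3 / 17702 = 1.637e-07 m = 163.7103 nm

163.7103 nm


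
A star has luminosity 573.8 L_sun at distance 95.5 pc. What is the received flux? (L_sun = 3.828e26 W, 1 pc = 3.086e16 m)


F = L / (4*pi*d^2) = 2.197e+29 / (4*pi*(2.947e+18)^2) = 2.012e-09

2.012e-09 W/m^2


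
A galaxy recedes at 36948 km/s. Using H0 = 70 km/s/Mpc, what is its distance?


d = v / H0 = 36948 / 70 = 527.8286

527.8286 Mpc


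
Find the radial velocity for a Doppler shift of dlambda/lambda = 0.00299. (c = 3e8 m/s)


v = (dlambda/lambda) * c = 0.00299 * 3e8 = 897000.0

897000.0 m/s


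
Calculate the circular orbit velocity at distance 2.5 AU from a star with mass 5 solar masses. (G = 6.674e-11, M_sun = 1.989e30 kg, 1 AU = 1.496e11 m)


v = sqrt(GM/r) = sqrt(6.674e-11 * 9.945e+30 / 3.740e+11) = 42126.9186

42126.9186 m/s


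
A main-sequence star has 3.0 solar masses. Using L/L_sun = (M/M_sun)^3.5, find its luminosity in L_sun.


L/L_sun = (M/M_sun)^3.5 = 3.0^3.5 = 46.7654

46.7654 L_sun


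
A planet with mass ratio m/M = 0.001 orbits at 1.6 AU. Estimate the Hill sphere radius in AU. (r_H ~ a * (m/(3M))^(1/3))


r_H = a * (m/3M)^(1/3) = 1.6 * (0.001/3)^(1/3) = 0.1109

0.1109 AU


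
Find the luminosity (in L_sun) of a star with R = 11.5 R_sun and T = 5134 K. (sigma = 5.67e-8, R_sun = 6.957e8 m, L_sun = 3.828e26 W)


R = 11.5 * 6.957e8 m = 8.00055e+09 m. L = 4*pi*R^2*sigma*T^4 = 4*pi*(8.00055e+09)^2 * 5.67e-8 * 5134^4 = 3.16851719e+28 W. L/L_sun = 3.16851719e+28 / 3.828e26 = 82.7721

82.7721 L_sun


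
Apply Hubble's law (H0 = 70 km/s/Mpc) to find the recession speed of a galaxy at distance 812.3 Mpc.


v = H0 * d = 70 * 812.3 = 56861.0

56861.0 km/s


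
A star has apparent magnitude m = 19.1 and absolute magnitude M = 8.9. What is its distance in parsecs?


d = 10^((m - M + 5)/5) = 10^((19.1 - 8.9 + 5)/5) = 1096.4782

1096.4782 pc


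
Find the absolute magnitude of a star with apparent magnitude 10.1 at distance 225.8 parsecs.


M = m - 5*log10(d) + 5 = 10.1 - 5*log10(225.8) + 5 = 3.3314

3.3314


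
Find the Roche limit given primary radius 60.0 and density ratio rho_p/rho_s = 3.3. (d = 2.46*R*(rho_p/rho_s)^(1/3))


d_Roche = 2.46 * 60.0 * 3.3^(1/3) = 219.7477

219.7477


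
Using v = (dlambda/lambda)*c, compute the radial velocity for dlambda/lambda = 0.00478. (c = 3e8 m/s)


v = (dlambda/lambda) * c = 0.00478 * 3e8 = 1.434e+06

1.434e+06 m/s


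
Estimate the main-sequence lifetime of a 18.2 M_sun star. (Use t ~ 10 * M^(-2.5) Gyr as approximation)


t = 10 * M^(-2.5) = 10 * 18.2^(-2.5) = 0.0071

0.0071 Gyr


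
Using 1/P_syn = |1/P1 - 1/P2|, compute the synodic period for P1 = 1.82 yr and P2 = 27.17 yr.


1/P_syn = |1/P1 - 1/P2| = |1/1.82 - 1/27.17| => P_syn = 1.9507

1.9507 years


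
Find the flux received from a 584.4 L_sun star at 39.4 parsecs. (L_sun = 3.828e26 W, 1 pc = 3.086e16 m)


F = L / (4*pi*d^2) = 2.237e+29 / (4*pi*(1.216e+18)^2) = 1.204e-08

1.204e-08 W/m^2


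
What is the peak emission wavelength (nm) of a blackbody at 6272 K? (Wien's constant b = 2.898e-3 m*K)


lam_max = b / T = 2.898e-3 / 6272 = 4.621e-07 m = 462.0536 nm

462.0536 nm


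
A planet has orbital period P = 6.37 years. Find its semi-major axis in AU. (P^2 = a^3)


a = P^(2/3) = 6.37^(2/3) = 3.4363

3.4363 AU


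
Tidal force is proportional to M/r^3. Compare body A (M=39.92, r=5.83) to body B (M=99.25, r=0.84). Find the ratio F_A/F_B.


Ratio = (M1/r1^3) / (M2/r2^3) = (39.92/5.83^3) / (99.25/0.84^3) = 0.0012

0.0012


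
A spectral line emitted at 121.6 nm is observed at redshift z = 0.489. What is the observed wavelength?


lam_obs = lam_emit * (1 + z) = 121.6 * (1 + 0.489) = 181.0624

181.0624 nm


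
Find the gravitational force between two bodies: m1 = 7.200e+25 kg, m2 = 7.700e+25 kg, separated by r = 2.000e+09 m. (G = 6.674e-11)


F = G*m1*m2/r^2 = 6.674e-11 * 7.200e+25 * 7.700e+25 / (2.000e+09)^2 = 6.674e-11 * 5.544e+51 / 4.000e+18 = 9.250e+22

9.250e+22 N


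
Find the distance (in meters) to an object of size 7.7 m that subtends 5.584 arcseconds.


D = size / theta_rad, theta_rad = 5.584 * pi/(180*3600) = 2.707e-05, D = 284426.7565

284426.7565 m


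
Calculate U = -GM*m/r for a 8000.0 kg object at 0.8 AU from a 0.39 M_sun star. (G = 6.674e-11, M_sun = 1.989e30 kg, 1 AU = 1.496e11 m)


M = 0.39 * 1.989e30 kg = 7.7571e+29 kg; r = 0.8 AU * 1.496e11 m/AU = 1.1968e+11 m. U = -GM*m/r = -(6.674e-11 * 7.7571e+29 * 8000.0) / 1.1968e+11 = -3.461e+12

-3.461e+12 J


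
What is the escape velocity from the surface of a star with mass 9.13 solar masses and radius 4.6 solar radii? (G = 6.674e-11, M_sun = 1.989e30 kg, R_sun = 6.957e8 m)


M = 9.13 * 1.989e30 kg = 1.815957e+31 kg; R = 4.6 * 6.957e8 m = 3.20022e+09 m. v_esc = sqrt(2GM/R) = sqrt(2 * 6.674e-11 * 1.815957e+31 / 3.20022e+09) = 870303.9644

870303.9644 m/s


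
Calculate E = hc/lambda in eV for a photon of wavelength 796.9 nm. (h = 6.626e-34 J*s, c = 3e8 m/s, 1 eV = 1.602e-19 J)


E = hc/lambda = 6.626e-34 * 3e8 / 7.969e-07 = 2.494e-19 J = 1.5571 eV

1.5571 eV


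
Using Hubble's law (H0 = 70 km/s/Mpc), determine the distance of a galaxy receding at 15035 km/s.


d = v / H0 = 15035 / 70 = 214.7857

214.7857 Mpc


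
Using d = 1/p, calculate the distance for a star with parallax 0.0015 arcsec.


d = 1/p = 1/0.0015 = 666.6667

666.6667 pc


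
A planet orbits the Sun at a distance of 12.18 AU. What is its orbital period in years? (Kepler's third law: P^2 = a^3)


P = a^(3/2) = 12.18^1.5 = 42.508

42.508 years


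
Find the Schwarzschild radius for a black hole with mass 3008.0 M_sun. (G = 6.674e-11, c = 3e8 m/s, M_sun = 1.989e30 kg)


M = 3008.0 * 1.989e30 kg = 5.982912e+33 kg. rs = 2GM/c^2 = 2 * 6.674e-11 * 5.982912e+33 / (3e8)^2 = 8.873e+06

8.873e+06 m


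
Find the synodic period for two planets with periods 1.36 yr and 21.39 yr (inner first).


1/P_syn = |1/P1 - 1/P2| = |1/1.36 - 1/21.39| => P_syn = 1.4523

1.4523 years


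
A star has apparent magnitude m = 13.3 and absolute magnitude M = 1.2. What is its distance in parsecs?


d = 10^((m - M + 5)/5) = 10^((13.3 - 1.2 + 5)/5) = 2630.268

2630.268 pc


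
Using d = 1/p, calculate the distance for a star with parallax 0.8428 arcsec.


d = 1/p = 1/0.8428 = 1.1865

1.1865 pc


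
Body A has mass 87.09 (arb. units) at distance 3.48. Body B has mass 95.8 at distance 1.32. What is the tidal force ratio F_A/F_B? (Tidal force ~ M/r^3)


Ratio = (M1/r1^3) / (M2/r2^3) = (87.09/3.48^3) / (95.8/1.32^3) = 0.0496

0.0496


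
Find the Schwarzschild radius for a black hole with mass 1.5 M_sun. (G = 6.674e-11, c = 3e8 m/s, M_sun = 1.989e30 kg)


M = 1.5 * 1.989e30 kg = 2.9835e+30 kg. rs = 2GM/c^2 = 2 * 6.674e-11 * 2.9835e+30 / (3e8)^2 = 4424.862

4424.862 m


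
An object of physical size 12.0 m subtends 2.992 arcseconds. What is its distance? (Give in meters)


D = size / theta_rad, theta_rad = 2.992 * pi/(180*3600) = 1.451e-05, D = 827265.2657

827265.2657 m


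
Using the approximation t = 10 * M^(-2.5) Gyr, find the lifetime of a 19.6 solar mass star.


t = 10 * M^(-2.5) = 10 * 19.6^(-2.5) = 0.0059

0.0059 Gyr


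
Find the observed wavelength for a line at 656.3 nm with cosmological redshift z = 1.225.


lam_obs = lam_emit * (1 + z) = 656.3 * (1 + 1.225) = 1460.2675

1460.2675 nm


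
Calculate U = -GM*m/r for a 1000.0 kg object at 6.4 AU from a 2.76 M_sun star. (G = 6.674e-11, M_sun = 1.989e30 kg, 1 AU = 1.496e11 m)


M = 2.76 * 1.989e30 kg = 5.48964e+30 kg; r = 6.4 AU * 1.496e11 m/AU = 9.5744e+11 m. U = -GM*m/r = -(6.674e-11 * 5.48964e+30 * 1000.0) / 9.5744e+11 = -3.827e+11

-3.827e+11 J


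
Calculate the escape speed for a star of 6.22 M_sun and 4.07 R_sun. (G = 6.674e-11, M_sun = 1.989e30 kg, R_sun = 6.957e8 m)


M = 6.22 * 1.989e30 kg = 1.237158e+31 kg; R = 4.07 * 6.957e8 m = 2.831499e+09 m. v_esc = sqrt(2GM/R) = sqrt(2 * 6.674e-11 * 1.237158e+31 / 2.831499e+09) = 763681.8632

763681.8632 m/s


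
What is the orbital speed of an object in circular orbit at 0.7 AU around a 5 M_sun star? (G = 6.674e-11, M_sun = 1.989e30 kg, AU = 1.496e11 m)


v = sqrt(GM/r) = sqrt(6.674e-11 * 9.945e+30 / 1.047e+11) = 79612.393

79612.393 m/s


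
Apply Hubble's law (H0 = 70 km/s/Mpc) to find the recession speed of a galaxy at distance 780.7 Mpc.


v = H0 * d = 70 * 780.7 = 54649.0

54649.0 km/s


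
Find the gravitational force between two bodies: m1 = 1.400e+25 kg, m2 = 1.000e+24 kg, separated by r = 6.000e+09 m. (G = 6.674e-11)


F = G*m1*m2/r^2 = 6.674e-11 * 1.400e+25 * 1.000e+24 / (6.000e+09)^2 = 6.674e-11 * 1.400e+49 / 3.600e+19 = 2.595e+19

2.595e+19 N


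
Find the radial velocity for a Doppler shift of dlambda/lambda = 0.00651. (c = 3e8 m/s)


v = (dlambda/lambda) * c = 0.00651 * 3e8 = 1.953e+06

1.953e+06 m/s


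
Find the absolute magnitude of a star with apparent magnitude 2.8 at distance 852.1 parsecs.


M = m - 5*log10(d) + 5 = 2.8 - 5*log10(852.1) + 5 = -6.8525

-6.8525


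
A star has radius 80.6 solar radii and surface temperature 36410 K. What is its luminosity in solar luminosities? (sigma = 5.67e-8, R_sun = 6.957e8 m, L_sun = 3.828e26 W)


R = 80.6 * 6.957e8 m = 5.607342e+10 m. L = 4*pi*R^2*sigma*T^4 = 4*pi*(5.607342e+10)^2 * 5.67e-8 * 36410^4 = 3.937220421e+33 W. L/L_sun = 3.937220421e+33 / 3.828e26 = 1.029e+07

1.029e+07 L_sun


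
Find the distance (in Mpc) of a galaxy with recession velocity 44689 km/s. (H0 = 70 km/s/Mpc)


d = v / H0 = 44689 / 70 = 638.4143

638.4143 Mpc


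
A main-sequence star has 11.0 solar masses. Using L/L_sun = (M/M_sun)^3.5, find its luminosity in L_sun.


L/L_sun = (M/M_sun)^3.5 = 11.0^3.5 = 4414.4276

4414.4276 L_sun


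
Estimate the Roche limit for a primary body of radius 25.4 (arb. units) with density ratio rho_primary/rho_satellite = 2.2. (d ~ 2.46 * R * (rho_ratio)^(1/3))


d_Roche = 2.46 * 25.4 * 2.2^(1/3) = 81.2662

81.2662


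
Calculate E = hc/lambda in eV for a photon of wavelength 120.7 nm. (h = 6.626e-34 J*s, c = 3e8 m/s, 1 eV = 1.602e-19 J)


E = hc/lambda = 6.626e-34 * 3e8 / 1.207e-07 = 1.647e-18 J = 10.2802 eV

10.2802 eV


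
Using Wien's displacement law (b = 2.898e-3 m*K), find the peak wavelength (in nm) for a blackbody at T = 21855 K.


lam_max = b / T = 2.898e-3 / 21855 = 1.326e-07 m = 132.6012 nm

132.6012 nm


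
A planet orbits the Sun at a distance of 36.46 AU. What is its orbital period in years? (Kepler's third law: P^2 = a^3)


P = a^(3/2) = 36.46^1.5 = 220.1532

220.1532 years


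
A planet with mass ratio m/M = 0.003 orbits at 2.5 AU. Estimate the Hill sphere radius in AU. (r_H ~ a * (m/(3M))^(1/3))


r_H = a * (m/3M)^(1/3) = 2.5 * (0.003/3)^(1/3) = 0.25

0.25 AU


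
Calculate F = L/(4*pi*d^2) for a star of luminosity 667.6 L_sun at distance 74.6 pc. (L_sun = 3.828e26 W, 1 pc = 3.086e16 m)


F = L / (4*pi*d^2) = 2.556e+29 / (4*pi*(2.302e+18)^2) = 3.837e-09

3.837e-09 W/m^2


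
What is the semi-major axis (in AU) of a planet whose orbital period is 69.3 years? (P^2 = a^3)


a = P^(2/3) = 69.3^(2/3) = 16.8716

16.8716 AU


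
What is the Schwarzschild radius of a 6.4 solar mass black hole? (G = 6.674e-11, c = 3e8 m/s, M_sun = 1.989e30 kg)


M = 6.4 * 1.989e30 kg = 1.27296e+31 kg. rs = 2GM/c^2 = 2 * 6.674e-11 * 1.27296e+31 / (3e8)^2 = 18879.4112

18879.4112 m


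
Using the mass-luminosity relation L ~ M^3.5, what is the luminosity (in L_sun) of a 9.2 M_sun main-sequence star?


L/L_sun = (M/M_sun)^3.5 = 9.2^3.5 = 2361.8776

2361.8776 L_sun


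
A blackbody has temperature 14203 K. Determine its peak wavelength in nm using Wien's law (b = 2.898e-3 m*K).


lam_max = b / T = 2.898e-3 / 14203 = 2.040e-07 m = 204.0414 nm

204.0414 nm


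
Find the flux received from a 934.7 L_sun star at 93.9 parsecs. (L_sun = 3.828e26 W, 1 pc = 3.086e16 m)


F = L / (4*pi*d^2) = 3.578e+29 / (4*pi*(2.898e+18)^2) = 3.391e-09

3.391e-09 W/m^2


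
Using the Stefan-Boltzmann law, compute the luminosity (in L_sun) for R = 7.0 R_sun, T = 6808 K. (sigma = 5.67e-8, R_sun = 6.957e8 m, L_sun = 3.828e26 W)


R = 7.0 * 6.957e8 m = 4.8699e+09 m. L = 4*pi*R^2*sigma*T^4 = 4*pi*(4.8699e+09)^2 * 5.67e-8 * 6808^4 = 3.630038222e+28 W. L/L_sun = 3.630038222e+28 / 3.828e26 = 94.8286

94.8286 L_sun


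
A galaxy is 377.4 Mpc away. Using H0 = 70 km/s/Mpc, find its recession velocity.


v = H0 * d = 70 * 377.4 = 26418.0

26418.0 km/s


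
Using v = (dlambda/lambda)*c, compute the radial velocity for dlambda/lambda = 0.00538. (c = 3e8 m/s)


v = (dlambda/lambda) * c = 0.00538 * 3e8 = 1.614e+06

1.614e+06 m/s


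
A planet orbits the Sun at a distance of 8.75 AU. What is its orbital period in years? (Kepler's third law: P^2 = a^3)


P = a^(3/2) = 8.75^1.5 = 25.8828

25.8828 years


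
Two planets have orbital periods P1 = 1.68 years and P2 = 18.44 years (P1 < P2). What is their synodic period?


1/P_syn = |1/P1 - 1/P2| = |1/1.68 - 1/18.44| => P_syn = 1.8484

1.8484 years


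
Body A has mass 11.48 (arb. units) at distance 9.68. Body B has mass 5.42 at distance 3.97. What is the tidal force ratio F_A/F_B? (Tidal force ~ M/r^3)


Ratio = (M1/r1^3) / (M2/r2^3) = (11.48/9.68^3) / (5.42/3.97^3) = 0.1461

0.1461
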